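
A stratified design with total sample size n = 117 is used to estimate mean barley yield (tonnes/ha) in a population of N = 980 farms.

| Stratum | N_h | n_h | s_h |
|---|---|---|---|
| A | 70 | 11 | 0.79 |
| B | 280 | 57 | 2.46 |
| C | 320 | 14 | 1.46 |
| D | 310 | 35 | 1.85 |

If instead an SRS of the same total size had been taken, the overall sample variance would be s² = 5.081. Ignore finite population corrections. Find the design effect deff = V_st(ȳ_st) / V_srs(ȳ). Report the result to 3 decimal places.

V̂(ȳ_st) = Σ W_h² s_h²/n_h, with W_h = N_h/N and N = 980:
  stratum A: (70/980)²·0.79²/11 = 0.000289471
  stratum B: (280/980)²·2.46²/57 = 0.00866681
  stratum C: (320/980)²·1.46²/14 = 0.016234
  stratum D: (310/980)²·1.85²/35 = 0.00978468
V_st = 0.034975
V_srs = s²/n = 5.081/117 = 0.0434274
deff = V_st / V_srs = 0.034975/0.0434274 = 0.8054

deff ≈ 0.805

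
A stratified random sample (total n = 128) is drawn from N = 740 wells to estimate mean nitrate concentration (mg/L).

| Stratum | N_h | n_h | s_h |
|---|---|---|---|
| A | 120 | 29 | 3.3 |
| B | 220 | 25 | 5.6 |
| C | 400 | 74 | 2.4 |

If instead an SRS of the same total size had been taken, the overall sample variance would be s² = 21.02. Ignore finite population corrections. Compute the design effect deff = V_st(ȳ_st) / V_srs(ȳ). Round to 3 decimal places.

deff ≈ 0.874

V̂(ȳ_st) = Σ W_h² s_h²/n_h, with W_h = N_h/N and N = 740:
  stratum A: (120/740)²·3.3²/29 = 0.00987481
  stratum B: (220/740)²·5.6²/25 = 0.110871
  stratum C: (400/740)²·2.4²/74 = 0.022743
V_st = 0.143489
V_srs = s²/n = 21.02/128 = 0.164219
deff = V_st / V_srs = 0.143489/0.164219 = 0.8738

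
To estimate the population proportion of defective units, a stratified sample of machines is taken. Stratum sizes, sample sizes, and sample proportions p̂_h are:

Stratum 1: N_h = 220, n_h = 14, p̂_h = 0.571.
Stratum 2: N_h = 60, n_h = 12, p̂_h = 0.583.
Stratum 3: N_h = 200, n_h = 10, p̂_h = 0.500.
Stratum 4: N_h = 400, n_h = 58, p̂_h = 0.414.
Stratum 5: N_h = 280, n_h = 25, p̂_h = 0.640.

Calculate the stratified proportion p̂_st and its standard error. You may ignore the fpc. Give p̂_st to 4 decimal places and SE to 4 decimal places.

p̂_st ≈ 0.5219, SE ≈ 0.0513

N = 1160; stratum weights W_h = N_h/N.
p̂_st = Σ W_h p̂_h = (220·0.571 + 60·0.583 + 200·0.500 + 400·0.414 + 280·0.640)/1160 = 0.52190
V̂(p̂_st) = Σ W_h² p̂_h(1−p̂_h)/(n_h−1):
  stratum 1: (220/1160)²·0.571·0.429/13 = 0.000677765
  stratum 2: (60/1160)²·0.583·0.417/11 = 5.91287e-05
  stratum 3: (200/1160)²·0.500·0.500/9 = 0.000825737
  stratum 4: (400/1160)²·0.414·0.586/57 = 0.000506089
  stratum 5: (280/1160)²·0.640·0.360/24 = 0.000559334
V̂(p̂_st) = 0.00262805; SE = √V̂ = 0.0512646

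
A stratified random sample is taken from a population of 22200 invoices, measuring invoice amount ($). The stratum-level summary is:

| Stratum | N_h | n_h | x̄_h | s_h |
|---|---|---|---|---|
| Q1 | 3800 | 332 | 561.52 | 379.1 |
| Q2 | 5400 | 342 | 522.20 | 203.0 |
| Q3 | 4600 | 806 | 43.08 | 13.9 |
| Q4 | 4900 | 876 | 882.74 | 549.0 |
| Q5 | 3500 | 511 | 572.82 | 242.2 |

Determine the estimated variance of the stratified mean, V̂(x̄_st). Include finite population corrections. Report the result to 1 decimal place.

V̂(x̄_st) ≈ 34.5

V̂(x̄_st) = Σ W_h² (1 − n_h/N_h) s_h²/n_h, with W_h = N_h/N and N = 22200:
  stratum Q1: (3800/22200)²·(1 − 332/3800)·379.1²/332 = 11.5751
  stratum Q2: (5400/22200)²·(1 − 342/5400)·203.0²/342 = 6.67779
  stratum Q3: (4600/22200)²·(1 − 806/4600)·13.9²/806 = 0.00848875
  stratum Q4: (4900/22200)²·(1 − 876/4900)·549.0²/876 = 13.7654
  stratum Q5: (3500/22200)²·(1 − 511/3500)·242.2²/511 = 2.43677
V̂(x̄_st) = 34.4636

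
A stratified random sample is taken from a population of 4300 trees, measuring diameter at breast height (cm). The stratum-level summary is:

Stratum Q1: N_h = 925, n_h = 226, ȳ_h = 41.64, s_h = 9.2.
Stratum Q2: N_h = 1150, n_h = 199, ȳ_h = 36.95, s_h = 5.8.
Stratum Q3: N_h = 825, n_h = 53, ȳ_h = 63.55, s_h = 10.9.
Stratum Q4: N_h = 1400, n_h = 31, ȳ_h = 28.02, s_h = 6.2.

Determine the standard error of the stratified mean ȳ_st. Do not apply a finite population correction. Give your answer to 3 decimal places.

SE(ȳ_st) ≈ 0.493

V̂(ȳ_st) = Σ W_h² s_h²/n_h, with W_h = N_h/N and N = 4300:
  stratum Q1: (925/4300)²·9.2²/226 = 0.0173306
  stratum Q2: (1150/4300)²·5.8²/199 = 0.012091
  stratum Q3: (825/4300)²·10.9²/53 = 0.0825179
  stratum Q4: (1400/4300)²·6.2²/31 = 0.131444
V̂(ȳ_st) = 0.243384
SE(ȳ_st) = √0.243384 = 0.493339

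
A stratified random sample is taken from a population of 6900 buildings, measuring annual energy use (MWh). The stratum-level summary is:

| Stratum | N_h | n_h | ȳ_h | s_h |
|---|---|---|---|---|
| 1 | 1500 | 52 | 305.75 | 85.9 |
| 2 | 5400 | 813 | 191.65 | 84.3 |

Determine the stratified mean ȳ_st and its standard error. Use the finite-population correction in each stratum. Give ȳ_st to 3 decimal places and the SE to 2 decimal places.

ȳ_st ≈ 216.454, SE ≈ 3.32

ȳ_st = Σ W_h ȳ_h = (1500·305.75 + 5400·191.65)/6900 = 216.45435
V̂(ȳ_st) = Σ W_h² (1 − n_h/N_h) s_h²/n_h, with W_h = N_h/N and N = 6900:
  stratum 1: (1500/6900)²·(1 − 52/1500)·85.9²/52 = 6.47358
  stratum 2: (5400/6900)²·(1 − 813/5400)·84.3²/813 = 4.54767
V̂(ȳ_st) = 11.0213
SE(ȳ_st) = √11.0213 = 3.31983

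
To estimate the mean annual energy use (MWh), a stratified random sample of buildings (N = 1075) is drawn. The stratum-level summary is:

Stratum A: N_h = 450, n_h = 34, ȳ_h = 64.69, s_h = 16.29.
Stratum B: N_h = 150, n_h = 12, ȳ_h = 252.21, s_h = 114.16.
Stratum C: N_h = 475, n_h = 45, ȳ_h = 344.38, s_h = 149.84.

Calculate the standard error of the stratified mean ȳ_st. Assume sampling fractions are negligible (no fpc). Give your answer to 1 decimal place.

V̂(ȳ_st) = Σ W_h² s_h²/n_h, with W_h = N_h/N and N = 1075:
  stratum A: (450/1075)²·16.29²/34 = 1.36764
  stratum B: (150/1075)²·114.16²/12 = 21.1452
  stratum C: (475/1075)²·149.84²/45 = 97.4122
V̂(ȳ_st) = 119.925
SE(ȳ_st) = √119.925 = 10.951

SE(ȳ_st) ≈ 11.0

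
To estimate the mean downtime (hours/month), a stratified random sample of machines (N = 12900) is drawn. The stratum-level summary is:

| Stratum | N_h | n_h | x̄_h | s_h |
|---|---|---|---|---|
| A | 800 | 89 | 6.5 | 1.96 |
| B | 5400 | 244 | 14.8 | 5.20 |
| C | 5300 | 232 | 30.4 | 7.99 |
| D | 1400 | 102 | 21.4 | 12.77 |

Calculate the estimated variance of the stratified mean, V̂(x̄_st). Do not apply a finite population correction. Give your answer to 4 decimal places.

V̂(x̄_st) ≈ 0.0849

V̂(x̄_st) = Σ W_h² s_h²/n_h, with W_h = N_h/N and N = 12900:
  stratum A: (800/12900)²·1.96²/89 = 0.000166006
  stratum B: (5400/12900)²·5.20²/244 = 0.0194189
  stratum C: (5300/12900)²·7.99²/232 = 0.0464492
  stratum D: (1400/12900)²·12.77²/102 = 0.0188303
V̂(x̄_st) = 0.0848644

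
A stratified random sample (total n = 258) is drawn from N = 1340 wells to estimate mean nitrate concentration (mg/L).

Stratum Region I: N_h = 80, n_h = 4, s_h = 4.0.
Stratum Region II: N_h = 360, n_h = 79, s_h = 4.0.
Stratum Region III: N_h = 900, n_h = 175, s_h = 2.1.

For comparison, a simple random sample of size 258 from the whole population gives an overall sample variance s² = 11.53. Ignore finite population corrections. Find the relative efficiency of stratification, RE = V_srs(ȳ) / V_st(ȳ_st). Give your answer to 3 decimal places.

V̂(ȳ_st) = Σ W_h² s_h²/n_h, with W_h = N_h/N and N = 1340:
  stratum Region I: (80/1340)²·4.0²/4 = 0.0142571
  stratum Region II: (360/1340)²·4.0²/79 = 0.014618
  stratum Region III: (900/1340)²·2.1²/175 = 0.0113678
V_st = 0.0402429
V_srs = s²/n = 11.53/258 = 0.0446899
Relative efficiency = V_srs / V_st = 0.0446899/0.0402429 = 1.1105

RE ≈ 1.111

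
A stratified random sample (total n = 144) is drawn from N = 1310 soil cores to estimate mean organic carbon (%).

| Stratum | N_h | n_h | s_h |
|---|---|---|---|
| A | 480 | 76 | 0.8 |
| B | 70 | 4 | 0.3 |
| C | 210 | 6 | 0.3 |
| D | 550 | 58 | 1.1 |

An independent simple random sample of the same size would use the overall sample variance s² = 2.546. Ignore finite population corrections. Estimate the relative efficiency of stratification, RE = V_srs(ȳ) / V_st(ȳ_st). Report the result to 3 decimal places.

RE ≈ 3.363

V̂(ȳ_st) = Σ W_h² s_h²/n_h, with W_h = N_h/N and N = 1310:
  stratum A: (480/1310)²·0.8²/76 = 0.00113059
  stratum B: (70/1310)²·0.3²/4 = 6.42445e-05
  stratum C: (210/1310)²·0.3²/6 = 0.000385467
  stratum D: (550/1310)²·1.1²/58 = 0.00367739
V_st = 0.0052577
V_srs = s²/n = 2.546/144 = 0.0176806
Relative efficiency = V_srs / V_st = 0.0176806/0.0052577 = 3.3628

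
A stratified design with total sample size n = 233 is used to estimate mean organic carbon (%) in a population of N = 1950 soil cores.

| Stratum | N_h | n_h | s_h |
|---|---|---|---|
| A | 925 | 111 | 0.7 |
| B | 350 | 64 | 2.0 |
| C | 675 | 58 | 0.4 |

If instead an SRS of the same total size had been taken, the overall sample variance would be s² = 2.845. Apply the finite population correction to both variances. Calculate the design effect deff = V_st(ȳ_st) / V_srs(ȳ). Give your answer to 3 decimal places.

V̂(ȳ_st) = Σ W_h² (1 − n_h/N_h) s_h²/n_h, with W_h = N_h/N and N = 1950:
  stratum A: (925/1950)²·(1 − 111/925)·0.7²/111 = 0.000874118
  stratum B: (350/1950)²·(1 − 64/350)·2.0²/64 = 0.0016453
  stratum C: (675/1950)²·(1 − 58/675)·0.4²/58 = 0.000302142
V_st = 0.00282156
V_srs = (1 − 233/1950)·2.845/233 = 0.0107513
deff = V_st / V_srs = 0.00282156/0.0107513 = 0.2624

deff ≈ 0.262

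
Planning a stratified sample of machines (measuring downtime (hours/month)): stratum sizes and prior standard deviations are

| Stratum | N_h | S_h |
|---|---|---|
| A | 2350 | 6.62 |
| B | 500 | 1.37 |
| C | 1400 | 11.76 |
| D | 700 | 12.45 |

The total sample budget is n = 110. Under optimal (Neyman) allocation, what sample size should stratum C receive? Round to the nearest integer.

44

Neyman allocation: n_h = n · N_h S_h / Σ N_i S_i, with n = 110.
  stratum A: N_h·S_h = 2350·6.62 = 15557.00
  stratum B: N_h·S_h = 500·1.37 = 685.00
  stratum C: N_h·S_h = 1400·11.76 = 16464.00
  stratum D: N_h·S_h = 700·12.45 = 8715.00
Σ N_h S_h = 41421.00
n for stratum C = 110·16464.00/41421.00 = 43.723 → 44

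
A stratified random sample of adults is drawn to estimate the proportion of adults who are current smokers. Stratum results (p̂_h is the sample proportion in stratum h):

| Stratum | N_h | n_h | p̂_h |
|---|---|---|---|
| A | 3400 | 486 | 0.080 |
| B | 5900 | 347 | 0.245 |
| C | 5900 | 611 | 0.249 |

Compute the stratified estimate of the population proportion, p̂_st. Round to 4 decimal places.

N = 15200; stratum weights W_h = N_h/N.
p̂_st = Σ W_h p̂_h = (3400·0.080 + 5900·0.245 + 5900·0.249)/15200 = 0.20964

p̂_st ≈ 0.2096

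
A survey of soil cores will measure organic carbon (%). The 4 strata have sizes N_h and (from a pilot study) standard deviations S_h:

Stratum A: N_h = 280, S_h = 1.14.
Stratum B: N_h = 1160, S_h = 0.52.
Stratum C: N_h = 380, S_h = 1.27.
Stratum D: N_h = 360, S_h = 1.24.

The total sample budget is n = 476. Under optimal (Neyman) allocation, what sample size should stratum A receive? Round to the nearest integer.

Neyman allocation: n_h = n · N_h S_h / Σ N_i S_i, with n = 476.
  stratum A: N_h·S_h = 280·1.14 = 319.20
  stratum B: N_h·S_h = 1160·0.52 = 603.20
  stratum C: N_h·S_h = 380·1.27 = 482.60
  stratum D: N_h·S_h = 360·1.24 = 446.40
Σ N_h S_h = 1851.40
n for stratum A = 476·319.20/1851.40 = 82.067 → 82

82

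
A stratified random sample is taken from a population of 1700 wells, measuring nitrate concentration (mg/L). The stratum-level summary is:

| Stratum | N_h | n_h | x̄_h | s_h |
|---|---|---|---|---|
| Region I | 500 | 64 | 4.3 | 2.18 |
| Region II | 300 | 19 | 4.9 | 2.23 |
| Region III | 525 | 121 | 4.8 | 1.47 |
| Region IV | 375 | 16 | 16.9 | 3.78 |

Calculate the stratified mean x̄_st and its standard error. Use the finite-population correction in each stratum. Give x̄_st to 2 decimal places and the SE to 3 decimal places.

x̄_st ≈ 7.34, SE ≈ 0.237

x̄_st = Σ W_h x̄_h = (500·4.3 + 300·4.9 + 525·4.8 + 375·16.9)/1700 = 7.33971
V̂(x̄_st) = Σ W_h² (1 − n_h/N_h) s_h²/n_h, with W_h = N_h/N and N = 1700:
  stratum Region I: (500/1700)²·(1 − 64/500)·2.18²/64 = 0.00560134
  stratum Region II: (300/1700)²·(1 − 19/300)·2.23²/19 = 0.00763459
  stratum Region III: (525/1700)²·(1 − 121/525)·1.47²/121 = 0.00131067
  stratum Region IV: (375/1700)²·(1 − 16/375)·3.78²/16 = 0.0415998
V̂(x̄_st) = 0.0561464
SE(x̄_st) = √0.0561464 = 0.236952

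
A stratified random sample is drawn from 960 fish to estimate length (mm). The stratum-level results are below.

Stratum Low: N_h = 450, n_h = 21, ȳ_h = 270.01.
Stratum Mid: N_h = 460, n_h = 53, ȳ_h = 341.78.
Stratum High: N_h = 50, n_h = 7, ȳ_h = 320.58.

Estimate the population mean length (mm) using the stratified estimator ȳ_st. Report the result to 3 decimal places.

N = Σ N_h = 960. Stratum weights W_h = N_h/N.
ȳ_st = (450·270.01 + 460·341.78 + 50·320.58) / 960 = 307.03365

ȳ_st ≈ 307.034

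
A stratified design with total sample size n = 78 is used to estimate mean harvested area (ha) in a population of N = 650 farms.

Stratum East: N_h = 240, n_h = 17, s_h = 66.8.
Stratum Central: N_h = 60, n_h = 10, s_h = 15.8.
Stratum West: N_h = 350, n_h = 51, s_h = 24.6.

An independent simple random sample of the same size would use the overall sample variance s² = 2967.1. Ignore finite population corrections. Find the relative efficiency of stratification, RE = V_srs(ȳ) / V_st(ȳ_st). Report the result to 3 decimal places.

RE ≈ 0.965

V̂(ȳ_st) = Σ W_h² s_h²/n_h, with W_h = N_h/N and N = 650:
  stratum East: (240/650)²·66.8²/17 = 35.7849
  stratum Central: (60/650)²·15.8²/10 = 0.212711
  stratum West: (350/650)²·24.6²/51 = 3.4404
V_st = 39.438
V_srs = s²/n = 2967.1/78 = 38.0397
Relative efficiency = V_srs / V_st = 38.0397/39.438 = 0.9645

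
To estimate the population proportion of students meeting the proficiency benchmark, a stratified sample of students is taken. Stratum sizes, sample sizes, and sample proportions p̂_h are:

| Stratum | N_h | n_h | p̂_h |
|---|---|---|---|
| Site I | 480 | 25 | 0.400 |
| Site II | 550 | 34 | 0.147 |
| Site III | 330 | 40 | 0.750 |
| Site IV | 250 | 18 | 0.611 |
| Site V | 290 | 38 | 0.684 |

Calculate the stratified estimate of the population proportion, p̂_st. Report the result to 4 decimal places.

N = 1900; stratum weights W_h = N_h/N.
p̂_st = Σ W_h p̂_h = (480·0.400 + 550·0.147 + 330·0.750 + 250·0.611 + 290·0.684)/1900 = 0.45866

p̂_st ≈ 0.4587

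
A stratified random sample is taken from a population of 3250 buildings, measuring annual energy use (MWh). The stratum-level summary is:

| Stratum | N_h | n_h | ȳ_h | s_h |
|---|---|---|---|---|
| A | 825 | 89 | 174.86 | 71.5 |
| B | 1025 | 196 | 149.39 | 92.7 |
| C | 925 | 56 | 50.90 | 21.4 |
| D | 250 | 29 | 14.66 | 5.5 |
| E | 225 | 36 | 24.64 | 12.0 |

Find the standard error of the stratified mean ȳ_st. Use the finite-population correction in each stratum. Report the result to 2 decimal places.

SE(ȳ_st) ≈ 2.73

V̂(ȳ_st) = Σ W_h² (1 − n_h/N_h) s_h²/n_h, with W_h = N_h/N and N = 3250:
  stratum A: (825/3250)²·(1 − 89/825)·71.5²/89 = 3.30208
  stratum B: (1025/3250)²·(1 − 196/1025)·92.7²/196 = 3.52708
  stratum C: (925/3250)²·(1 − 56/925)·21.4²/56 = 0.622349
  stratum D: (250/3250)²·(1 − 29/250)·5.5²/29 = 0.00545623
  stratum E: (225/3250)²·(1 − 36/225)·12.0²/36 = 0.0161041
V̂(ȳ_st) = 7.47306
SE(ȳ_st) = √7.47306 = 2.73369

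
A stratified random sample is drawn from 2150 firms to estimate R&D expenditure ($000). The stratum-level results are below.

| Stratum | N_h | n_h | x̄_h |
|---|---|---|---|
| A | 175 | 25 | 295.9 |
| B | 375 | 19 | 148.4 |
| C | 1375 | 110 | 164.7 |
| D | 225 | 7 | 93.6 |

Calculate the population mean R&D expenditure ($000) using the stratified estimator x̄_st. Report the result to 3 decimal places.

N = Σ N_h = 2150. Stratum weights W_h = N_h/N.
x̄_st = (175·295.9 + 375·148.4 + 1375·164.7 + 225·93.6) / 2150 = 165.09535

x̄_st ≈ 165.095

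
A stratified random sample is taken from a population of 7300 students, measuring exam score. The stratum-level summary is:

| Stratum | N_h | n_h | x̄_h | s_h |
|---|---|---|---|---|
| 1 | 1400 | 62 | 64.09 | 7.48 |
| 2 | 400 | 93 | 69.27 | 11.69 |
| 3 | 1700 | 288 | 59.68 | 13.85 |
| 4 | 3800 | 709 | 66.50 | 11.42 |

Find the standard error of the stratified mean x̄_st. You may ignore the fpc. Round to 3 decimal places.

SE(x̄_st) ≈ 0.352

V̂(x̄_st) = Σ W_h² s_h²/n_h, with W_h = N_h/N and N = 7300:
  stratum 1: (1400/7300)²·7.48²/62 = 0.0331911
  stratum 2: (400/7300)²·11.69²/93 = 0.00441185
  stratum 3: (1700/7300)²·13.85²/288 = 0.036121
  stratum 4: (3800/7300)²·11.42²/709 = 0.0498434
V̂(x̄_st) = 0.123567
SE(x̄_st) = √0.123567 = 0.351521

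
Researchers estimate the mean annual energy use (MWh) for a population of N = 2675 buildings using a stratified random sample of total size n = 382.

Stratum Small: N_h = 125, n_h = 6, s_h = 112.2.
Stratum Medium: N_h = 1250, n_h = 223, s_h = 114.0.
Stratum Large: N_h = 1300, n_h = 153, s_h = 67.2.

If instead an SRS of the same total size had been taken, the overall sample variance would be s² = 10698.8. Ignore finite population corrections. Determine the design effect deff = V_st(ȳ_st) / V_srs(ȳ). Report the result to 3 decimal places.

deff ≈ 0.867

V̂(ȳ_st) = Σ W_h² s_h²/n_h, with W_h = N_h/N and N = 2675:
  stratum Small: (125/2675)²·112.2²/6 = 4.58149
  stratum Medium: (1250/2675)²·114.0²/223 = 12.7256
  stratum Large: (1300/2675)²·67.2²/153 = 6.97086
V_st = 24.2779
V_srs = s²/n = 10698.8/382 = 28.0073
deff = V_st / V_srs = 24.2779/28.0073 = 0.8668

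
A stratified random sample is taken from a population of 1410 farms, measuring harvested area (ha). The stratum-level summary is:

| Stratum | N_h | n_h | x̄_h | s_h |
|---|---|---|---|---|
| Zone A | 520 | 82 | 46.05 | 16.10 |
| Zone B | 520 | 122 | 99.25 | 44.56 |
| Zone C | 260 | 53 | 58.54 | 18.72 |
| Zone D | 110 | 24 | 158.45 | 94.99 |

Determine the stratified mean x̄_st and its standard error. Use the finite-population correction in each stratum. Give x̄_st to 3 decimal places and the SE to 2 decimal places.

x̄_st = Σ W_h x̄_h = (520·46.05 + 520·99.25 + 260·58.54 + 110·158.45)/1410 = 76.74177
V̂(x̄_st) = Σ W_h² (1 − n_h/N_h) s_h²/n_h, with W_h = N_h/N and N = 1410:
  stratum Zone A: (520/1410)²·(1 − 82/520)·16.10²/82 = 0.362141
  stratum Zone B: (520/1410)²·(1 − 122/520)·44.56²/122 = 1.69425
  stratum Zone C: (260/1410)²·(1 − 53/260)·18.72²/53 = 0.178995
  stratum Zone D: (110/1410)²·(1 − 24/110)·94.99²/24 = 1.78895
V̂(x̄_st) = 4.02434
SE(x̄_st) = √4.02434 = 2.00608

x̄_st ≈ 76.742, SE ≈ 2.01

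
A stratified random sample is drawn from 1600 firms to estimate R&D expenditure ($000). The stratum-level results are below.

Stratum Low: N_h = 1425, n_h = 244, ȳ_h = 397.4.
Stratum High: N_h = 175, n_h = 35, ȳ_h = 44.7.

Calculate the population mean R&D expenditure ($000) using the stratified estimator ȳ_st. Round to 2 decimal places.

ȳ_st ≈ 358.82

N = Σ N_h = 1600. Stratum weights W_h = N_h/N.
ȳ_st = (1425·397.4 + 175·44.7) / 1600 = 358.8234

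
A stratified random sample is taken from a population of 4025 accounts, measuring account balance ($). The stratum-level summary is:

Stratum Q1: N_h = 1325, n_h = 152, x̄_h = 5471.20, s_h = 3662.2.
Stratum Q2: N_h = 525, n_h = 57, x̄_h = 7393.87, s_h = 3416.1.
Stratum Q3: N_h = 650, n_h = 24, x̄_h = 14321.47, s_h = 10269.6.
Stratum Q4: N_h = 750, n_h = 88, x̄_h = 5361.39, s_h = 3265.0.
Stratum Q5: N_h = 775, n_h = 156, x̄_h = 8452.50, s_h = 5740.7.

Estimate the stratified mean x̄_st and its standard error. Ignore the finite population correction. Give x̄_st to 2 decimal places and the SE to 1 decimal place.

x̄_st ≈ 7704.80, SE ≈ 373.7

x̄_st = Σ W_h x̄_h = (1325·5471.20 + 525·7393.87 + 650·14321.47 + 750·5361.39 + 775·8452.50)/4025 = 7704.79683
V̂(x̄_st) = Σ W_h² s_h²/n_h, with W_h = N_h/N and N = 4025:
  stratum Q1: (1325/4025)²·3662.2²/152 = 9561.82
  stratum Q2: (525/4025)²·3416.1²/57 = 3483.16
  stratum Q3: (650/4025)²·10269.6²/24 = 114602
  stratum Q4: (750/4025)²·3265.0²/88 = 4206.05
  stratum Q5: (775/4025)²·5740.7²/156 = 7832.07
V̂(x̄_st) = 139685
SE(x̄_st) = √139685 = 373.744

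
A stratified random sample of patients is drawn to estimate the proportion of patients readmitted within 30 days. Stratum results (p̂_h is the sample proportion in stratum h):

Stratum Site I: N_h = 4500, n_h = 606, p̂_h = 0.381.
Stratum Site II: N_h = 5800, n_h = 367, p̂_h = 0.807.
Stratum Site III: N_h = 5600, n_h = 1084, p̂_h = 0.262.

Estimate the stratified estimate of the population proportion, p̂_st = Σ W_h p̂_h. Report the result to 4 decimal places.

p̂_st ≈ 0.4945

N = 15900; stratum weights W_h = N_h/N.
p̂_st = Σ W_h p̂_h = (4500·0.381 + 5800·0.807 + 5600·0.262)/15900 = 0.49448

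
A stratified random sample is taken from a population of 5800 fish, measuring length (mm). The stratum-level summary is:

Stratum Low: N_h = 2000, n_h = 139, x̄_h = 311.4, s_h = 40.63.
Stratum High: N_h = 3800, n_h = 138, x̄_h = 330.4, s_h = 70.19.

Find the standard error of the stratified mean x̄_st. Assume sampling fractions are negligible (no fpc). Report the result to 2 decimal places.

SE(x̄_st) ≈ 4.09

V̂(x̄_st) = Σ W_h² s_h²/n_h, with W_h = N_h/N and N = 5800:
  stratum Low: (2000/5800)²·40.63²/139 = 1.41216
  stratum High: (3800/5800)²·70.19²/138 = 15.3244
V̂(x̄_st) = 16.7365
SE(x̄_st) = √16.7365 = 4.09103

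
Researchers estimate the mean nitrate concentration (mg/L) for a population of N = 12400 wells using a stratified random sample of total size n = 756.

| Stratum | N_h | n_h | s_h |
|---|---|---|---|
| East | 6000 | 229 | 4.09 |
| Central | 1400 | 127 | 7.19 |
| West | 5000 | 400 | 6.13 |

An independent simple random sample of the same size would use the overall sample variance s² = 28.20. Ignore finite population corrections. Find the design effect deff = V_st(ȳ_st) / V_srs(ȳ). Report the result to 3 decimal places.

V̂(ȳ_st) = Σ W_h² s_h²/n_h, with W_h = N_h/N and N = 12400:
  stratum East: (6000/12400)²·4.09²/229 = 0.0171029
  stratum Central: (1400/12400)²·7.19²/127 = 0.0051888
  stratum West: (5000/12400)²·6.13²/400 = 0.0152742
V_st = 0.0375659
V_srs = s²/n = 28.20/756 = 0.0373016
deff = V_st / V_srs = 0.0375659/0.0373016 = 1.0071

deff ≈ 1.007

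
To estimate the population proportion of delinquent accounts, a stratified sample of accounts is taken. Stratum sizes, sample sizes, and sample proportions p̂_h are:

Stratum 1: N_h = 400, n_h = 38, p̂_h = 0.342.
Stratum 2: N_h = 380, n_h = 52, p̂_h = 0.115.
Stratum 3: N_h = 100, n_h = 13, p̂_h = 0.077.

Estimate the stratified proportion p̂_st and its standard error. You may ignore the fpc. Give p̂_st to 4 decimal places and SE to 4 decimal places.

N = 880; stratum weights W_h = N_h/N.
p̂_st = Σ W_h p̂_h = (400·0.342 + 380·0.115 + 100·0.077)/880 = 0.21386
V̂(p̂_st) = Σ W_h² p̂_h(1−p̂_h)/(n_h−1):
  stratum 1: (400/880)²·0.342·0.658/37 = 0.00125662
  stratum 2: (380/880)²·0.115·0.885/51 = 0.000372111
  stratum 3: (100/880)²·0.077·0.923/12 = 7.64796e-05
V̂(p̂_st) = 0.00170521; SE = √V̂ = 0.0412942

p̂_st ≈ 0.2139, SE ≈ 0.0413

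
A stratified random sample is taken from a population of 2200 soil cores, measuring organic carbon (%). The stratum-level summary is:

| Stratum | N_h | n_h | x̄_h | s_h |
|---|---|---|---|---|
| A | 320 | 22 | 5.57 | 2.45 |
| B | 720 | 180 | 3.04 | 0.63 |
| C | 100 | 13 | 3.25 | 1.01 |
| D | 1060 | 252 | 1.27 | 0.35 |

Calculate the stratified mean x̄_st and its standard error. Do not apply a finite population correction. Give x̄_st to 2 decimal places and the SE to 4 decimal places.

x̄_st = Σ W_h x̄_h = (320·5.57 + 720·3.04 + 100·3.25 + 1060·1.27)/2200 = 2.56473
V̂(x̄_st) = Σ W_h² s_h²/n_h, with W_h = N_h/N and N = 2200:
  stratum A: (320/2200)²·2.45²/22 = 0.0057725
  stratum B: (720/2200)²·0.63²/180 = 0.000236172
  stratum C: (100/2200)²·1.01²/13 = 0.000162127
  stratum D: (1060/2200)²·0.35²/252 = 0.00011285
V̂(x̄_st) = 0.00628365
SE(x̄_st) = √0.00628365 = 0.0792695

x̄_st ≈ 2.56, SE ≈ 0.0793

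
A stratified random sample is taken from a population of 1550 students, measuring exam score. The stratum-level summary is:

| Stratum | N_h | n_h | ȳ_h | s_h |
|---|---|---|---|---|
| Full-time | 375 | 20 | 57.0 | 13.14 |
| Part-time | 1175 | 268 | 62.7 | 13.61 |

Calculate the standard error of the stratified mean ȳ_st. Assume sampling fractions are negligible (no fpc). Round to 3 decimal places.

SE(ȳ_st) ≈ 0.950

V̂(ȳ_st) = Σ W_h² s_h²/n_h, with W_h = N_h/N and N = 1550:
  stratum Full-time: (375/1550)²·13.14²/20 = 0.505312
  stratum Part-time: (1175/1550)²·13.61²/268 = 0.397186
V̂(ȳ_st) = 0.902498
SE(ȳ_st) = √0.902498 = 0.949999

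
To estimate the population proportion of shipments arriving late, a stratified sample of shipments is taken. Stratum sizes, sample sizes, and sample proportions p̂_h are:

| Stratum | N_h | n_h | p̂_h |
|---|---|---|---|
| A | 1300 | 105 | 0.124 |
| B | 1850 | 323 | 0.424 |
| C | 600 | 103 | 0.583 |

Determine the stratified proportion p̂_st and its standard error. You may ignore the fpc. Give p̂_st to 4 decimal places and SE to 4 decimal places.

p̂_st ≈ 0.3454, SE ≈ 0.0193

N = 3750; stratum weights W_h = N_h/N.
p̂_st = Σ W_h p̂_h = (1300·0.124 + 1850·0.424 + 600·0.583)/3750 = 0.34544
V̂(p̂_st) = Σ W_h² p̂_h(1−p̂_h)/(n_h−1):
  stratum A: (1300/3750)²·0.124·0.876/104 = 0.000125521
  stratum B: (1850/3750)²·0.424·0.576/322 = 0.000184592
  stratum C: (600/3750)²·0.583·0.417/102 = 6.10161e-05
V̂(p̂_st) = 0.000371129; SE = √V̂ = 0.0192647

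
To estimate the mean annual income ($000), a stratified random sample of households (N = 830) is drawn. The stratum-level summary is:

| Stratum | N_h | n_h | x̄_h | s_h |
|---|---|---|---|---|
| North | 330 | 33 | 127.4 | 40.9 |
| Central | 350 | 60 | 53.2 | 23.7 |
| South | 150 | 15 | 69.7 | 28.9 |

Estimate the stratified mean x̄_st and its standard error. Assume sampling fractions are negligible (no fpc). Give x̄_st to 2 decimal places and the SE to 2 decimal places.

x̄_st = Σ W_h x̄_h = (330·127.4 + 350·53.2 + 150·69.7)/830 = 85.68313
V̂(x̄_st) = Σ W_h² s_h²/n_h, with W_h = N_h/N and N = 830:
  stratum North: (330/830)²·40.9²/33 = 8.01317
  stratum Central: (350/830)²·23.7²/60 = 1.66466
  stratum South: (150/830)²·28.9²/15 = 1.81857
V̂(x̄_st) = 11.4964
SE(x̄_st) = √11.4964 = 3.39063

x̄_st ≈ 85.68, SE ≈ 3.39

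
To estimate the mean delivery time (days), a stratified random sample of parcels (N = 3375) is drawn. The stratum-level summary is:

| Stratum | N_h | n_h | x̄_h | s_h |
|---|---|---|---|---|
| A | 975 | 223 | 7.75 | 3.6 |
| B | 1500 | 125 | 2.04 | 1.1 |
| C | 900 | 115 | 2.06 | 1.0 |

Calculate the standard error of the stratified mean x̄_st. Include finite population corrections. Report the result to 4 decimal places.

V̂(x̄_st) = Σ W_h² (1 − n_h/N_h) s_h²/n_h, with W_h = N_h/N and N = 3375:
  stratum A: (975/3375)²·(1 − 223/975)·3.6²/223 = 0.00374089
  stratum B: (1500/3375)²·(1 − 125/1500)·1.1²/125 = 0.00175276
  stratum C: (900/3375)²·(1 − 115/900)·1.0²/115 = 0.000539345
V̂(x̄_st) = 0.00603299
SE(x̄_st) = √0.00603299 = 0.0776723

SE(x̄_st) ≈ 0.0777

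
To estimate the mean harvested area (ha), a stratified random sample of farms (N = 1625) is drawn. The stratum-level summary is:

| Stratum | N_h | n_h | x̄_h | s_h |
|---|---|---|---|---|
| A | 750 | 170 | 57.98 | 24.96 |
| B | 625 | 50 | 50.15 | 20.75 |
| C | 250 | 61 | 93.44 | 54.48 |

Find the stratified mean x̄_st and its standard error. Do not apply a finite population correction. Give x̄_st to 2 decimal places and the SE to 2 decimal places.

x̄_st = Σ W_h x̄_h = (750·57.98 + 625·50.15 + 250·93.44)/1625 = 60.42385
V̂(x̄_st) = Σ W_h² s_h²/n_h, with W_h = N_h/N and N = 1625:
  stratum A: (750/1625)²·24.96²/170 = 0.780649
  stratum B: (625/1625)²·20.75²/50 = 1.27385
  stratum C: (250/1625)²·54.48²/61 = 1.15164
V̂(x̄_st) = 3.20615
SE(x̄_st) = √3.20615 = 1.79057

x̄_st ≈ 60.42, SE ≈ 1.79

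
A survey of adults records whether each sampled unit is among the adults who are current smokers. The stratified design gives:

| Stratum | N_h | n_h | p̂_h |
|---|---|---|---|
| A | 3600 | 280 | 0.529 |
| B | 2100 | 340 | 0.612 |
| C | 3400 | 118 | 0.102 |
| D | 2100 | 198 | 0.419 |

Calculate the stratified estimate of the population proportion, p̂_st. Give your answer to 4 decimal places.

p̂_st ≈ 0.3943

N = 11200; stratum weights W_h = N_h/N.
p̂_st = Σ W_h p̂_h = (3600·0.529 + 2100·0.612 + 3400·0.102 + 2100·0.419)/11200 = 0.39431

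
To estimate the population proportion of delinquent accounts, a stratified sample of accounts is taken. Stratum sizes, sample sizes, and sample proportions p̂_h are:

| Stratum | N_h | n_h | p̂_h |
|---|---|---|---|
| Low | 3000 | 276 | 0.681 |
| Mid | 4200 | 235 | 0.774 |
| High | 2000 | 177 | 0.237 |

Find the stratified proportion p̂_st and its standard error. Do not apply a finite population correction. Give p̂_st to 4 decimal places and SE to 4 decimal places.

N = 9200; stratum weights W_h = N_h/N.
p̂_st = Σ W_h p̂_h = (3000·0.681 + 4200·0.774 + 2000·0.237)/9200 = 0.62693
V̂(p̂_st) = Σ W_h² p̂_h(1−p̂_h)/(n_h−1):
  stratum Low: (3000/9200)²·0.681·0.319/275 = 8.39986e-05
  stratum Mid: (4200/9200)²·0.774·0.226/234 = 0.000155796
  stratum High: (2000/9200)²·0.237·0.763/176 = 4.85562e-05
V̂(p̂_st) = 0.000288351; SE = √V̂ = 0.0169809

p̂_st ≈ 0.6269, SE ≈ 0.0170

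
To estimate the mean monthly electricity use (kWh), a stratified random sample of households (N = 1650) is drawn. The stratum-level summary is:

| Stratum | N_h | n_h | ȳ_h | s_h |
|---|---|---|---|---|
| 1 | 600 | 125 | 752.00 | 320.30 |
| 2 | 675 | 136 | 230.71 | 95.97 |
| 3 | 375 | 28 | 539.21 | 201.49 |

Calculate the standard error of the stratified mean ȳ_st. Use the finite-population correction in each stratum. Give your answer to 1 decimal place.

SE(ȳ_st) ≈ 12.8

V̂(ȳ_st) = Σ W_h² (1 − n_h/N_h) s_h²/n_h, with W_h = N_h/N and N = 1650:
  stratum 1: (600/1650)²·(1 − 125/600)·320.30²/125 = 85.9173
  stratum 2: (675/1650)²·(1 − 136/675)·95.97²/136 = 9.05017
  stratum 3: (375/1650)²·(1 − 28/375)·201.49²/28 = 69.3014
V̂(ȳ_st) = 164.269
SE(ȳ_st) = √164.269 = 12.8167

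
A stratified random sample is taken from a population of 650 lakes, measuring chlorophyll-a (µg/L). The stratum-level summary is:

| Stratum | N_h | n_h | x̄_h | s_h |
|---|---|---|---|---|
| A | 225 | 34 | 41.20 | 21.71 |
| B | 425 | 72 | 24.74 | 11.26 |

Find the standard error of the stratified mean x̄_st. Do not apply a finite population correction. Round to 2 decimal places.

SE(x̄_st) ≈ 1.55

V̂(x̄_st) = Σ W_h² s_h²/n_h, with W_h = N_h/N and N = 650:
  stratum A: (225/650)²·21.71²/34 = 1.66104
  stratum B: (425/650)²·11.26²/72 = 0.752827
V̂(x̄_st) = 2.41386
SE(x̄_st) = √2.41386 = 1.55366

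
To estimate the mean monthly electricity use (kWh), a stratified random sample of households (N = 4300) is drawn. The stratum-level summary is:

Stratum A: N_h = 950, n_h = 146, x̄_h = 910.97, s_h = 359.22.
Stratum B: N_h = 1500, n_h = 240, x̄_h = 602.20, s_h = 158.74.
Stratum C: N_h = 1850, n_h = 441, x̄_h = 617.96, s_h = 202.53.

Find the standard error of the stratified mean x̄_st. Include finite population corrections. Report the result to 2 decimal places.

V̂(x̄_st) = Σ W_h² (1 − n_h/N_h) s_h²/n_h, with W_h = N_h/N and N = 4300:
  stratum A: (950/4300)²·(1 − 146/950)·359.22²/146 = 36.5099
  stratum B: (1500/4300)²·(1 − 240/1500)·158.74²/240 = 10.7321
  stratum C: (1850/4300)²·(1 − 441/1850)·202.53²/441 = 13.1125
V̂(x̄_st) = 60.3546
SE(x̄_st) = √60.3546 = 7.76882

SE(x̄_st) ≈ 7.77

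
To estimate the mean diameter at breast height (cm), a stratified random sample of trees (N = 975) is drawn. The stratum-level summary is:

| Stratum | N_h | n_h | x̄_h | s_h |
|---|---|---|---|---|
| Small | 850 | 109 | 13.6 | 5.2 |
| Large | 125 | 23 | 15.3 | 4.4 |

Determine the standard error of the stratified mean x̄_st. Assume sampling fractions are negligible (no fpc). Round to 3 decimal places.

SE(x̄_st) ≈ 0.450

V̂(x̄_st) = Σ W_h² s_h²/n_h, with W_h = N_h/N and N = 975:
  stratum Small: (850/975)²·5.2²/109 = 0.188542
  stratum Large: (125/975)²·4.4²/23 = 0.0138353
V̂(x̄_st) = 0.202378
SE(x̄_st) = √0.202378 = 0.449864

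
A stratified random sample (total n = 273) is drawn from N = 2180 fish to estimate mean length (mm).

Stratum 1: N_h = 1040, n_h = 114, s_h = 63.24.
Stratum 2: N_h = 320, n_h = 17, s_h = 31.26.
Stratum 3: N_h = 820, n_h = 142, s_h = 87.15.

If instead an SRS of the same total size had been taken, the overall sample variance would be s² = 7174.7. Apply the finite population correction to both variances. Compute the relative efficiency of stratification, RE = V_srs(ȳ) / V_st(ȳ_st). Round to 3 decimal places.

V̂(ȳ_st) = Σ W_h² (1 − n_h/N_h) s_h²/n_h, with W_h = N_h/N and N = 2180:
  stratum 1: (1040/2180)²·(1 − 114/1040)·63.24²/114 = 7.10903
  stratum 2: (320/2180)²·(1 − 17/320)·31.26²/17 = 1.17276
  stratum 3: (820/2180)²·(1 − 142/820)·87.15²/142 = 6.25716
V_st = 14.5389
V_srs = (1 − 273/2180)·7174.7/273 = 22.9898
Relative efficiency = V_srs / V_st = 22.9898/14.5389 = 1.5813

RE ≈ 1.581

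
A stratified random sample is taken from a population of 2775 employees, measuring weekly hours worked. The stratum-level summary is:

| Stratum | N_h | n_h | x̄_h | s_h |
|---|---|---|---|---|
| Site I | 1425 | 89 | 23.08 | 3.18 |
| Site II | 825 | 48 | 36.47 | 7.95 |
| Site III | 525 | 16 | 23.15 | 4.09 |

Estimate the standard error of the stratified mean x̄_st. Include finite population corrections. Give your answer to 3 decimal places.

V̂(x̄_st) = Σ W_h² (1 − n_h/N_h) s_h²/n_h, with W_h = N_h/N and N = 2775:
  stratum Site I: (1425/2775)²·(1 − 89/1425)·3.18²/89 = 0.0280905
  stratum Site II: (825/2775)²·(1 − 48/825)·7.95²/48 = 0.109608
  stratum Site III: (525/2775)²·(1 − 16/525)·4.09²/16 = 0.0362809
V̂(x̄_st) = 0.173979
SE(x̄_st) = √0.173979 = 0.417108

SE(x̄_st) ≈ 0.417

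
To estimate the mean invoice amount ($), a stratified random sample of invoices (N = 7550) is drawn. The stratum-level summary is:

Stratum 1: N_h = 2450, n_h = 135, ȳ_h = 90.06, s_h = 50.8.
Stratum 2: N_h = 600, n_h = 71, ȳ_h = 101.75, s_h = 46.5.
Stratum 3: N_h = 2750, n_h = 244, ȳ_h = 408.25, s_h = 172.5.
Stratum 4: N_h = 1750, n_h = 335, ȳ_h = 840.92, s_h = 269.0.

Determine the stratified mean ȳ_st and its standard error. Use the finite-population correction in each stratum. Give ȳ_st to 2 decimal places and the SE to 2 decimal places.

ȳ_st = Σ W_h ȳ_h = (2450·90.06 + 600·101.75 + 2750·408.25 + 1750·840.92)/7550 = 380.92642
V̂(ȳ_st) = Σ W_h² (1 − n_h/N_h) s_h²/n_h, with W_h = N_h/N and N = 7550:
  stratum 1: (2450/7550)²·(1 − 135/2450)·50.8²/135 = 1.90203
  stratum 2: (600/7550)²·(1 − 71/600)·46.5²/71 = 0.169575
  stratum 3: (2750/7550)²·(1 − 244/2750)·172.5²/244 = 14.7438
  stratum 4: (1750/7550)²·(1 − 335/1750)·269.0²/335 = 9.3834
V̂(ȳ_st) = 26.1988
SE(ȳ_st) = √26.1988 = 5.11847

ȳ_st ≈ 380.93, SE ≈ 5.12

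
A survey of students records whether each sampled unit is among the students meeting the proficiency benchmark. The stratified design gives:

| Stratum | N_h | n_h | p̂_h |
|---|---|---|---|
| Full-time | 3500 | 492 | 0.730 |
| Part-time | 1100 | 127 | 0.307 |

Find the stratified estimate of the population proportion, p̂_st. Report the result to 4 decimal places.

N = 4600; stratum weights W_h = N_h/N.
p̂_st = Σ W_h p̂_h = (3500·0.730 + 1100·0.307)/4600 = 0.62885

p̂_st ≈ 0.6288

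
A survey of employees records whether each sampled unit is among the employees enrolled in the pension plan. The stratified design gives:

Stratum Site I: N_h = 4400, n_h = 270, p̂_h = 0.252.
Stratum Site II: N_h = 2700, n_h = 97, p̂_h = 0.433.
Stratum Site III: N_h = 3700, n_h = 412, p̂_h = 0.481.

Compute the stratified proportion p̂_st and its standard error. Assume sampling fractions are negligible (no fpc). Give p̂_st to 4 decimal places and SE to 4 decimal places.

p̂_st ≈ 0.3757, SE ≈ 0.0186

N = 10800; stratum weights W_h = N_h/N.
p̂_st = Σ W_h p̂_h = (4400·0.252 + 2700·0.433 + 3700·0.481)/10800 = 0.37570
V̂(p̂_st) = Σ W_h² p̂_h(1−p̂_h)/(n_h−1):
  stratum Site I: (4400/10800)²·0.252·0.748/269 = 0.000116307
  stratum Site II: (2700/10800)²·0.433·0.567/96 = 0.000159838
  stratum Site III: (3700/10800)²·0.481·0.519/411 = 7.12897e-05
V̂(p̂_st) = 0.000347435; SE = √V̂ = 0.0186396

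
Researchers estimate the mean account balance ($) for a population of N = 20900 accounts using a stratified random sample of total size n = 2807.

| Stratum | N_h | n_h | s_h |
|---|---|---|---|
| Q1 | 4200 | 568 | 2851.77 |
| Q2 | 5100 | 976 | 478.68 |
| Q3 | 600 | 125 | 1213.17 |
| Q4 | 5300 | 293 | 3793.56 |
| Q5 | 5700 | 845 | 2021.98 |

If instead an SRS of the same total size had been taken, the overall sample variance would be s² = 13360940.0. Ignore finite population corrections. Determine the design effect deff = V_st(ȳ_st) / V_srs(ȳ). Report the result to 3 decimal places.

V̂(ȳ_st) = Σ W_h² s_h²/n_h, with W_h = N_h/N and N = 20900:
  stratum Q1: (4200/20900)²·2851.77²/568 = 578.211
  stratum Q2: (5100/20900)²·478.68²/976 = 13.9794
  stratum Q3: (600/20900)²·1213.17²/125 = 9.70383
  stratum Q4: (5300/20900)²·3793.56²/293 = 3158.53
  stratum Q5: (5700/20900)²·2021.98²/845 = 359.877
V_st = 4120.31
V_srs = s²/n = 13360940.0/2807 = 4759.86
deff = V_st / V_srs = 4120.31/4759.86 = 0.8656

deff ≈ 0.866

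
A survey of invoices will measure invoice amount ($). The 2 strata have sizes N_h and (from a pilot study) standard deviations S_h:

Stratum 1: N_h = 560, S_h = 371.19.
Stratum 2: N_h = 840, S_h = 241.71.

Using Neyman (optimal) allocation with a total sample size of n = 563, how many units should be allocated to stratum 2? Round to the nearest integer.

Neyman allocation: n_h = n · N_h S_h / Σ N_i S_i, with n = 563.
  stratum 1: N_h·S_h = 560·371.19 = 207866.40
  stratum 2: N_h·S_h = 840·241.71 = 203036.40
Σ N_h S_h = 410902.80
n for stratum 2 = 563·203036.40/410902.80 = 278.191 → 278

278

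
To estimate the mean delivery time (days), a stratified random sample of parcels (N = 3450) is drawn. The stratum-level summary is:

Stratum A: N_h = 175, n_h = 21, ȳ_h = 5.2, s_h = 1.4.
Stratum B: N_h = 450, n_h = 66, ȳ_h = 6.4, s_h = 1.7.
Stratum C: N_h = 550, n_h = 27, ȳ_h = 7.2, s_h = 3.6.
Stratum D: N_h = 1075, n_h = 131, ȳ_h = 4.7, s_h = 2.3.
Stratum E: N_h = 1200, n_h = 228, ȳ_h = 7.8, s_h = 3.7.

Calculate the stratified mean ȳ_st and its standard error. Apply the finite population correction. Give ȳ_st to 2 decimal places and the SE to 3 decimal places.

ȳ_st ≈ 6.42, SE ≈ 0.148

ȳ_st = Σ W_h ȳ_h = (175·5.2 + 450·6.4 + 550·7.2 + 1075·4.7 + 1200·7.8)/3450 = 6.42391
V̂(ȳ_st) = Σ W_h² (1 − n_h/N_h) s_h²/n_h, with W_h = N_h/N and N = 3450:
  stratum A: (175/3450)²·(1 − 21/175)·1.4²/21 = 0.000211328
  stratum B: (450/3450)²·(1 − 66/450)·1.7²/66 = 0.000635711
  stratum C: (550/3450)²·(1 − 27/550)·3.6²/27 = 0.0116003
  stratum D: (1075/3450)²·(1 − 131/1075)·2.3²/131 = 0.00344292
  stratum E: (1200/3450)²·(1 − 228/1200)·3.7²/228 = 0.00588407
V̂(ȳ_st) = 0.0217743
SE(ȳ_st) = √0.0217743 = 0.147561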